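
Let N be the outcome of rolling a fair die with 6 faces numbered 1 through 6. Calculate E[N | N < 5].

Given N < 5, N is equally likely to be any of {1, 2, 3, 4}.
E[N | N < 5] = (1 + 2 + 3 + 4) / 4 = 5/2.

5/2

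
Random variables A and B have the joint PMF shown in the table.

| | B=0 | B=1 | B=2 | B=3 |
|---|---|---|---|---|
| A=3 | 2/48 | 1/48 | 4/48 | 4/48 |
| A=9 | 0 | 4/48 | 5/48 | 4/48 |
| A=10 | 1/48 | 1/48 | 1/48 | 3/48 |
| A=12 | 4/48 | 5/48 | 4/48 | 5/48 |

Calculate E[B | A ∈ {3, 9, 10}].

P(A ∈ {3, 9, 10}) = 5/8.
Summing B·P(A=x,B=y) over the conditioning event gives 59/48.
E[B | A ∈ {3, 9, 10}] = (59/48) / (5/8) = 59/30.

59/30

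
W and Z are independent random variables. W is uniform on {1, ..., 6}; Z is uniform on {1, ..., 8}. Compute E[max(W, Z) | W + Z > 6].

203/33

P(W + Z > 6) = 11/16.
Summing max(W,Z)·P(x,y) over outcomes with W + Z > 6 gives 203/48.
E[max(W, Z) | W + Z > 6] = (203/48) / (11/16) = 203/33.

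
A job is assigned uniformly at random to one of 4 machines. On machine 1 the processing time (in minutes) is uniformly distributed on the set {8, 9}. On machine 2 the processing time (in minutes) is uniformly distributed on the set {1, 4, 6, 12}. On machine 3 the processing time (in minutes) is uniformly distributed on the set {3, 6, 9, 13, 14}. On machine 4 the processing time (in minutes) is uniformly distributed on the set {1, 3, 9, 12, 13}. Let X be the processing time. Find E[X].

617/80

E[X | machine 1] = (8+9)/2 = 17/2.
E[X | machine 2] = (1+4+6+12)/4 = 23/4.
E[X | machine 3] = (3+6+9+13+14)/5 = 9.
E[X | machine 4] = (1+3+9+12+13)/5 = 38/5.
E[X] = (1/4)·(17/2) + (1/4)·(23/4) + (1/4)·(9) + (1/4)·(38/5) = 617/80.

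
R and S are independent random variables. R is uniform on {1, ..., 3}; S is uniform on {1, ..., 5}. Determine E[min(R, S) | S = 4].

Outcomes with S = 4: (1,4), (2,4), (3,4), each with probability 1/15.
E[min(R, S) | S = 4] = (1 + 2 + 3) / 3 = 2.

2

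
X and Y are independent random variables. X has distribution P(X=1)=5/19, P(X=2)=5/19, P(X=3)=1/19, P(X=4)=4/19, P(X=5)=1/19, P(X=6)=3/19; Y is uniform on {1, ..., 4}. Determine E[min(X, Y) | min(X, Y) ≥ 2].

P(min(X, Y) ≥ 2) = 21/38.
Summing min(X,Y)·P(x,y) over outcomes with min(X, Y) ≥ 2 gives 55/38.
E[min(X, Y) | min(X, Y) ≥ 2] = (55/38) / (21/38) = 55/21.

55/21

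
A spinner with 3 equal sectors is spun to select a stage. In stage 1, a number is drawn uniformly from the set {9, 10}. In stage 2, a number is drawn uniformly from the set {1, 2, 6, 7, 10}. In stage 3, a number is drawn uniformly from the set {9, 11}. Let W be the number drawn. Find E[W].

247/30

E[W | stage 1] = (9+10)/2 = 19/2.
E[W | stage 2] = (1+2+6+7+10)/5 = 26/5.
E[W | stage 3] = (9+11)/2 = 10.
E[W] = (1/3)·(19/2) + (1/3)·(26/5) + (1/3)·(10) = 247/30.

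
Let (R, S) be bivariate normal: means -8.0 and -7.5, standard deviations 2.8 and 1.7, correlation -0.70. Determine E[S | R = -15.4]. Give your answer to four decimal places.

For a bivariate normal, E[S | R=x] = μ_S + ρ·(σ_S/σ_R)·(x − μ_R).
E[S | R=-15.4] = -7.5 + (-0.70)·(1.7/2.8)·(-15.4 − (-8.0)) = -7.5 + (-0.425)·(-7.4) = -4.3550.

-4.3550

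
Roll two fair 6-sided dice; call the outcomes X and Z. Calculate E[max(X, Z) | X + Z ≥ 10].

Outcomes with X + Z ≥ 10: (4,6), (5,5), (5,6), (6,4), (6,5), (6,6), each with probability 1/36.
E[max(X, Z) | X + Z ≥ 10] = (6 + 5 + 6 + 6 + 6 + 6) / 6 = 35/6.

35/6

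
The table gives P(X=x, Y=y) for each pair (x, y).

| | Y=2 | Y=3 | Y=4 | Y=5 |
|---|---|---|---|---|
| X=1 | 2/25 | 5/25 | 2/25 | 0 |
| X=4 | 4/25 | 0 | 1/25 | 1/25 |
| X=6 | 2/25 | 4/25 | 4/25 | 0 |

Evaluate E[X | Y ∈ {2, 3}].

59/17

P(Y ∈ {2, 3}) = 17/25.
Σ X·P over the event = 1·(2/25) + 1·(5/25) + 4·(4/25) + 6·(2/25) + 6·(4/25) = 59/25.
E[X | Y ∈ {2, 3}] = (59/25) / (17/25) = 59/17.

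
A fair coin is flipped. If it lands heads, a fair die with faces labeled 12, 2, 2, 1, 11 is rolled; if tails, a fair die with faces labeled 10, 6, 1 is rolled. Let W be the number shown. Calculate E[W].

169/30

E[W | heads] = (12+2+2+1+11)/5 = 28/5.
E[W | tails] = (10+6+1)/3 = 17/3.
E[W] = (1/2)·(28/5) + (1/2)·(17/3) = 169/30.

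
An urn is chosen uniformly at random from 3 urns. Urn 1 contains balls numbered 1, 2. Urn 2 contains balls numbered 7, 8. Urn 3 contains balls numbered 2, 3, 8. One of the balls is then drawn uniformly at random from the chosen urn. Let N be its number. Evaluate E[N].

40/9

E[N | urn 1] = (1+2)/2 = 3/2.
E[N | urn 2] = (7+8)/2 = 15/2.
E[N | urn 3] = (2+3+8)/3 = 13/3.
By the law of total expectation,
E[N] = (1/3)·(3/2) + (1/3)·(15/2) + (1/3)·(13/3) = 40/9.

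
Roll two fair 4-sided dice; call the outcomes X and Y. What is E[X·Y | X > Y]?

35/6

Outcomes with X > Y: (2,1), (3,1), (3,2), (4,1), (4,2), (4,3), each with probability 1/16.
E[X·Y | X > Y] = (2 + 3 + 6 + 4 + 8 + 12) / 6 = 35/6.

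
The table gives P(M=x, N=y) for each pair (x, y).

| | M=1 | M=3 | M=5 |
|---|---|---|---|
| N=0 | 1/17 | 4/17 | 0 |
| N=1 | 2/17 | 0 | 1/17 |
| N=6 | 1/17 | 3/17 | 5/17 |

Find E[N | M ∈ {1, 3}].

26/11

P(M ∈ {1, 3}) = 11/17.
Summing N·P(M=x,N=y) over the conditioning event gives 26/17.
E[N | M ∈ {1, 3}] = (26/17) / (11/17) = 26/11.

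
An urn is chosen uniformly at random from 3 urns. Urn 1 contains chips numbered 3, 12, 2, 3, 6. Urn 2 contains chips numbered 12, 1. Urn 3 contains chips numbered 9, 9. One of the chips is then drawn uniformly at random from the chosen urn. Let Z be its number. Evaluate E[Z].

E[Z | urn 1] = (3+12+2+3+6)/5 = 26/5.
E[Z | urn 2] = (12+1)/2 = 13/2.
E[Z | urn 3] = (9+9)/2 = 9.
By the law of total expectation,
E[Z] = (1/3)·(26/5) + (1/3)·(13/2) + (1/3)·(9) = 69/10.

69/10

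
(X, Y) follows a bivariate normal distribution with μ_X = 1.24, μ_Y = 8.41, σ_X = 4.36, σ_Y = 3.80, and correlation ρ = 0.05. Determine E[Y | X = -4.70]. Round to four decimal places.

8.1511

For a bivariate normal, E[Y | X=x] = μ_Y + ρ·(σ_Y/σ_X)·(x − μ_X).
E[Y | X=-4.70] = 8.41 + (0.05)·(3.80/4.36)·(-4.70 − (1.24)) = 8.41 + (0.043578)·(-5.94) = 8.1511.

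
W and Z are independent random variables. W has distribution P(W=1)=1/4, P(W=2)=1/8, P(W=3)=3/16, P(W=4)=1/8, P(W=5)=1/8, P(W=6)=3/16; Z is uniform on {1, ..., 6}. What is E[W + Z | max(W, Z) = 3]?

71/15

P(max(W, Z) = 3) = 5/32.
Summing (W+Z)·P(x,y) over outcomes with max(W, Z) = 3 gives 71/96.
E[W + Z | max(W, Z) = 3] = (71/96) / (5/32) = 71/15.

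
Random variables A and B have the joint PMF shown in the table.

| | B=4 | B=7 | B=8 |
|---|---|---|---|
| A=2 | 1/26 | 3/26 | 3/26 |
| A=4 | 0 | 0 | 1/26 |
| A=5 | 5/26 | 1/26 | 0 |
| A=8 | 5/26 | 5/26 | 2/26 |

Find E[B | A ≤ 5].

P(A ≤ 5) = 7/13.
Σ B·P over the event = 4·(1/26) + 7·(3/26) + 8·(3/26) + 8·(1/26) + 4·(5/26) + 7·(1/26) = 42/13.
E[B | A ≤ 5] = (42/13) / (7/13) = 6.

6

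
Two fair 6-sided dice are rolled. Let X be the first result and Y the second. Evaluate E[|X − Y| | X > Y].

7/3

P(X > Y) = 5/12.
Summing |X−Y|·P(x,y) over outcomes with X > Y gives 35/36.
E[|X − Y| | X > Y] = (35/36) / (5/12) = 7/3.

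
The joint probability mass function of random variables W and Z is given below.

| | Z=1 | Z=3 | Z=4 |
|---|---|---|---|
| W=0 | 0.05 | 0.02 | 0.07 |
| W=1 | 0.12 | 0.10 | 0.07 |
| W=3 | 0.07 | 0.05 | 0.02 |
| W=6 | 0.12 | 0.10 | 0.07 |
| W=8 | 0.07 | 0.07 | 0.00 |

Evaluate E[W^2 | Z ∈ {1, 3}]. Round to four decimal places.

23.6104

P(Z ∈ {1, 3}) = 0.77.
Summing W^2·P(W=x,Z=y) over the conditioning event gives 18.18.
E[W^2 | Z ∈ {1, 3}] = (18.18) / (0.77) = 23.6104.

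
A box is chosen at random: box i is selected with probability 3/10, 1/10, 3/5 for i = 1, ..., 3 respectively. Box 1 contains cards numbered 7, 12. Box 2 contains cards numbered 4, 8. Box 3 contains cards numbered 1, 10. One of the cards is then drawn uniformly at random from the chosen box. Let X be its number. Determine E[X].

E[X | box 1] = (7+12)/2 = 19/2.
E[X | box 2] = (4+8)/2 = 6.
E[X | box 3] = (1+10)/2 = 11/2.
E[X] = (3/10)·(19/2) + (1/10)·(6) + (3/5)·(11/2) = 27/4.

27/4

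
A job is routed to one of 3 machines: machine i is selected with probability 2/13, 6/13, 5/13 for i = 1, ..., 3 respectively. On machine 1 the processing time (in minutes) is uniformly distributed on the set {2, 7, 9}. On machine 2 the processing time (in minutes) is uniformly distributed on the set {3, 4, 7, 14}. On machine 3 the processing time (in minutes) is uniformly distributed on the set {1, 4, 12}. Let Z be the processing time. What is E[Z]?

E[Z | machine 1] = (2+7+9)/3 = 6.
E[Z | machine 2] = (3+4+7+14)/4 = 7.
E[Z | machine 3] = (1+4+12)/3 = 17/3.
E[Z] = (2/13)·(6) + (6/13)·(7) + (5/13)·(17/3) = 19/3.

19/3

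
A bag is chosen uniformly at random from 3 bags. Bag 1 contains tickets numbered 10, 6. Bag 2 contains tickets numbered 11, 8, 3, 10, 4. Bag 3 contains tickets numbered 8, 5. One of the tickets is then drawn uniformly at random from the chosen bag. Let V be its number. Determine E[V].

E[V | bag 1] = (10+6)/2 = 8.
E[V | bag 2] = (11+8+3+10+4)/5 = 36/5.
E[V | bag 3] = (8+5)/2 = 13/2.
By the law of total expectation,
E[V] = (1/3)·(8) + (1/3)·(36/5) + (1/3)·(13/2) = 217/30.

217/30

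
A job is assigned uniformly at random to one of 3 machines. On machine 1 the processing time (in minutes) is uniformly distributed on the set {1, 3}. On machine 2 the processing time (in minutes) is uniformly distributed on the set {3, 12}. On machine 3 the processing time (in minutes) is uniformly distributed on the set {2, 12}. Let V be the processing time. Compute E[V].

11/2

E[V | machine 1] = (1+3)/2 = 2.
E[V | machine 2] = (3+12)/2 = 15/2.
E[V | machine 3] = (2+12)/2 = 7.
By the law of total expectation,
E[V] = (1/3)·(2) + (1/3)·(15/2) + (1/3)·(7) = 11/2.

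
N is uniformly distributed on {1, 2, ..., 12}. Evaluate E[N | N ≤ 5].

Given N ≤ 5, N is equally likely to be any of {1, 2, 3, 4, 5}.
E[N | N ≤ 5] = (1 + 2 + 3 + 4 + 5) / 5 = 3.

3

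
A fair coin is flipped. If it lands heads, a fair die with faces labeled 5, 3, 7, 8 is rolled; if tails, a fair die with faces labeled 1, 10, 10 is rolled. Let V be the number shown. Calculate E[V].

E[V | heads] = (5+3+7+8)/4 = 23/4.
E[V | tails] = (1+10+10)/3 = 7.
By the law of total expectation,
E[V] = (1/2)·(23/4) + (1/2)·(7) = 51/8.

51/8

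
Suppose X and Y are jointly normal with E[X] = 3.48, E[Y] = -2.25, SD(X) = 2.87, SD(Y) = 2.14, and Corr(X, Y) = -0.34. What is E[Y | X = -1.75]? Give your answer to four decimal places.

-0.9241

For a bivariate normal, E[Y | X=x] = μ_Y + ρ·(σ_Y/σ_X)·(x − μ_X).
E[Y | X=-1.75] = -2.25 + (-0.34)·(2.14/2.87)·(-1.75 − (3.48)) = -2.25 + (-0.25352)·(-5.23) = -0.9241.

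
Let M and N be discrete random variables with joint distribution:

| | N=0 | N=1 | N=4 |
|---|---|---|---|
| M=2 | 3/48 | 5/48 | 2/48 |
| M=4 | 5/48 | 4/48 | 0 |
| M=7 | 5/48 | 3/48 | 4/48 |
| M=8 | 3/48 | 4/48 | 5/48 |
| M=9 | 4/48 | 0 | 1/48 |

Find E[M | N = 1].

79/16

P(N = 1) = 1/3.
Σ M·P over the event = 2·(5/48) + 4·(4/48) + 7·(3/48) + 8·(4/48) = 79/48.
E[M | N = 1] = (79/48) / (1/3) = 79/16.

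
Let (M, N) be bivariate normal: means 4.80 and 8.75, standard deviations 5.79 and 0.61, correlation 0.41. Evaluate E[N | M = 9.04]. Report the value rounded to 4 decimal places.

For a bivariate normal, E[N | M=x] = μ_N + ρ·(σ_N/σ_M)·(x − μ_M).
E[N | M=9.04] = 8.75 + (0.41)·(0.61/5.79)·(9.04 − (4.80)) = 8.75 + (0.043195)·(4.24) = 8.9331.

8.9331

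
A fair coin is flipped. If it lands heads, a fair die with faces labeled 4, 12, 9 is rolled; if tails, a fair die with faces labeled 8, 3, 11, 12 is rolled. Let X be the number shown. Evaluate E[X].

E[X | heads] = (4+12+9)/3 = 25/3.
E[X | tails] = (8+3+11+12)/4 = 17/2.
By the law of total expectation,
E[X] = (1/2)·(25/3) + (1/2)·(17/2) = 101/12.

101/12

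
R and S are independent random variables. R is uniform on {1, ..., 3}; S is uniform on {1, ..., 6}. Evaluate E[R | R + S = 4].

Outcomes with R + S = 4: (1,3), (2,2), (3,1), each with probability 1/18.
E[R | R + S = 4] = (1 + 2 + 3) / 3 = 2.

2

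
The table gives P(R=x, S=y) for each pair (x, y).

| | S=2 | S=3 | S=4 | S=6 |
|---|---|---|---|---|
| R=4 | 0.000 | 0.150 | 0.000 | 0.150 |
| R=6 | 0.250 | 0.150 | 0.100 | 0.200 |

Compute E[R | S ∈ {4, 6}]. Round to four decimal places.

P(S ∈ {4, 6}) = 0.450.
Σ R·P over the event = 4·(0.150) + 6·(0.100) + 6·(0.200) = 2.400.
E[R | S ∈ {4, 6}] = (2.400) / (0.450) = 5.3333.

5.3333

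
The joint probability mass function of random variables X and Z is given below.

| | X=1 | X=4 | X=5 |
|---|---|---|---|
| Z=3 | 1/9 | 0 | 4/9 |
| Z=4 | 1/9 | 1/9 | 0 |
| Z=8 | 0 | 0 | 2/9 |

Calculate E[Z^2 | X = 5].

P(X = 5) = 2/3.
Summing Z^2·P(X=x,Z=y) over the conditioning event gives 164/9.
E[Z^2 | X = 5] = (164/9) / (2/3) = 82/3.

82/3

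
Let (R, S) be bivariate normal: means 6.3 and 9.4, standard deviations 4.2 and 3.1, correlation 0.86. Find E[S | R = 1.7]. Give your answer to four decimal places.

E[S | R=x] = μ_S + ρ(σ_S/σ_R)(x − μ_R) for jointly normal variables.
E[S | R=1.7] = 9.4 + (0.86)·(3.1/4.2)·(1.7 − (6.3)) = 9.4 + (0.63476)·(-4.6) = 6.4801.

6.4801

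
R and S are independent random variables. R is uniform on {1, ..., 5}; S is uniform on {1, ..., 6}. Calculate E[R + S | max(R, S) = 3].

24/5

P(max(R, S) = 3) = 1/6.
Summing (R+S)·P(x,y) over outcomes with max(R, S) = 3 gives 4/5.
E[R + S | max(R, S) = 3] = (4/5) / (1/6) = 24/5.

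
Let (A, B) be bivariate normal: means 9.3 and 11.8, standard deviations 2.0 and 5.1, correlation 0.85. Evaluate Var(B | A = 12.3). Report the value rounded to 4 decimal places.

7.2178

For a bivariate normal, Var(B | A=x) = σ_B²(1 − ρ²).
Var(B | A=12.3) = (5.1)²·(1 − (0.85)²) = 26.01·0.2775 = 7.2178.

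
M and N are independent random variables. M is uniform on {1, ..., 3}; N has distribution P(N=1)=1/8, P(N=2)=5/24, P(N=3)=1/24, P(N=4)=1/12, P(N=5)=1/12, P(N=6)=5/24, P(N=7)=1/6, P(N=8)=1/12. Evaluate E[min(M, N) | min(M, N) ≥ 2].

P(min(M, N) ≥ 2) = 7/12.
Summing min(M,N)·P(x,y) over outcomes with min(M, N) ≥ 2 gives 25/18.
E[min(M, N) | min(M, N) ≥ 2] = (25/18) / (7/12) = 50/21.

50/21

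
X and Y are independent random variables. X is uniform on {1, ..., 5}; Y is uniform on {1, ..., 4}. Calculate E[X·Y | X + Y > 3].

145/17

P(X + Y > 3) = 17/20.
Summing XY·P(x,y) over outcomes with X + Y > 3 gives 29/4.
E[X·Y | X + Y > 3] = (29/4) / (17/20) = 145/17.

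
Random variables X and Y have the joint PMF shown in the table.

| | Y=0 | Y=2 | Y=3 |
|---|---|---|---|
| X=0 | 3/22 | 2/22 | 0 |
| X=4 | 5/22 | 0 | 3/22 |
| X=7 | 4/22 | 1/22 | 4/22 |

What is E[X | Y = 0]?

4

P(Y = 0) = 6/11.
Σ X·P over the event = 0·(3/22) + 4·(5/22) + 7·(4/22) = 24/11.
E[X | Y = 0] = (24/11) / (6/11) = 4.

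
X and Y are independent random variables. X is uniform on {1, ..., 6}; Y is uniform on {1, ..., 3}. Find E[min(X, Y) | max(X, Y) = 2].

4/3

Outcomes with max(X, Y) = 2: (1,2), (2,1), (2,2), each with probability 1/18.
E[min(X, Y) | max(X, Y) = 2] = (1 + 1 + 2) / 3 = 4/3.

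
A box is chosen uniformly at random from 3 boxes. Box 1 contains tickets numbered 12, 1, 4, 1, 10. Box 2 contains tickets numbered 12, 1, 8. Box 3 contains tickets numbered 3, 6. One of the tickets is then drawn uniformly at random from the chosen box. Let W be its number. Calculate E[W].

57/10

E[W | box 1] = (12+1+4+1+10)/5 = 28/5.
E[W | box 2] = (12+1+8)/3 = 7.
E[W | box 3] = (3+6)/2 = 9/2.
By the law of total expectation,
E[W] = (1/3)·(28/5) + (1/3)·(7) + (1/3)·(9/2) = 57/10.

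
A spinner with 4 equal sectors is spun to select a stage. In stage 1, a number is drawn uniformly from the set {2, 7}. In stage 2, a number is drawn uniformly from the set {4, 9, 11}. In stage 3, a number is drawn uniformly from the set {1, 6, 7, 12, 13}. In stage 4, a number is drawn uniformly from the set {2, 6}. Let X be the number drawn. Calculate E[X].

E[X | stage 1] = (2+7)/2 = 9/2.
E[X | stage 2] = (4+9+11)/3 = 8.
E[X | stage 3] = (1+6+7+12+13)/5 = 39/5.
E[X | stage 4] = (2+6)/2 = 4.
By the law of total expectation,
E[X] = (1/4)·(9/2) + (1/4)·(8) + (1/4)·(39/5) + (1/4)·(4) = 243/40.

243/40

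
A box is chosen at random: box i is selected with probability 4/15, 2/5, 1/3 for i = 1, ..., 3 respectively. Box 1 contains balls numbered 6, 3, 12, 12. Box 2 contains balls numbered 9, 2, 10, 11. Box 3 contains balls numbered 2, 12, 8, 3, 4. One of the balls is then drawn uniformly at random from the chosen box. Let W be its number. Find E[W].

E[W | box 1] = (6+3+12+12)/4 = 33/4.
E[W | box 2] = (9+2+10+11)/4 = 8.
E[W | box 3] = (2+12+8+3+4)/5 = 29/5.
E[W] = (4/15)·(33/4) + (2/5)·(8) + (1/3)·(29/5) = 22/3.

22/3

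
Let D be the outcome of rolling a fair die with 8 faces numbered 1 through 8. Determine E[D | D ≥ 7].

15/2

Given D ≥ 7, D is equally likely to be any of {7, 8}.
E[D | D ≥ 7] = (7 + 8) / 2 = 15/2.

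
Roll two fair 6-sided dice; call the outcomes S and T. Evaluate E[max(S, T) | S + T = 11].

Outcomes with S + T = 11: (5,6), (6,5), each with probability 1/36.
E[max(S, T) | S + T = 11] = (6 + 6) / 2 = 6.

6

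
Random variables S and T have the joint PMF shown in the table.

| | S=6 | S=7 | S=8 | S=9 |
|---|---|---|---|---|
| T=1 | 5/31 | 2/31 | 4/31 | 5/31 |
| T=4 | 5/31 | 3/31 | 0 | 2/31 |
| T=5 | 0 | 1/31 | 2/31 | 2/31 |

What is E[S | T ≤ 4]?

P(T ≤ 4) = 26/31.
Σ S·P over the event = 6·(5/31) + 6·(5/31) + 7·(2/31) + 7·(3/31) + 8·(4/31) + 9·(5/31) + 9·(2/31) = 190/31.
E[S | T ≤ 4] = (190/31) / (26/31) = 95/13.

95/13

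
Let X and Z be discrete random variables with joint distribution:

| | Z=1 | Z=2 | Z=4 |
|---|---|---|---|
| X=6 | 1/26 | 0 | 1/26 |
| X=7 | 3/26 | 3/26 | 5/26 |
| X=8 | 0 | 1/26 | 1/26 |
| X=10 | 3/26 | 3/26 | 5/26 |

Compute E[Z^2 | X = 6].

17/2

P(X = 6) = 1/13.
Σ Z^2·P over the event = 1·(1/26) + 16·(1/26) = 17/26.
E[Z^2 | X = 6] = (17/26) / (1/13) = 17/2.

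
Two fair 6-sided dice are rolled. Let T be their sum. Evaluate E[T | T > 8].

10

P(T > 8) = 5/18.
Σ over the event: 9·1/9 + 10·1/12 + 11·1/18 + 12·1/36 = 25/9.
E[T | T > 8] = (25/9) / (5/18) = 10.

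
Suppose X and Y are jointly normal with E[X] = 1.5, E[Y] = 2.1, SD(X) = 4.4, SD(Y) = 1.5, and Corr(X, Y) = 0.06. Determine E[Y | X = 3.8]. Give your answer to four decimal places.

For a bivariate normal, E[Y | X=x] = μ_Y + ρ·(σ_Y/σ_X)·(x − μ_X).
E[Y | X=3.8] = 2.1 + (0.06)·(1.5/4.4)·(3.8 − (1.5)) = 2.1 + (0.020455)·(2.3) = 2.1470.

2.1470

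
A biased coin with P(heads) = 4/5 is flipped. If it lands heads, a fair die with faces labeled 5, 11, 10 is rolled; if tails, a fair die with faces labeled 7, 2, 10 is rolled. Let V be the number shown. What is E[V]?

E[V | heads] = (5+11+10)/3 = 26/3.
E[V | tails] = (7+2+10)/3 = 19/3.
E[V] = (4/5)·(26/3) + (1/5)·(19/3) = 41/5.

41/5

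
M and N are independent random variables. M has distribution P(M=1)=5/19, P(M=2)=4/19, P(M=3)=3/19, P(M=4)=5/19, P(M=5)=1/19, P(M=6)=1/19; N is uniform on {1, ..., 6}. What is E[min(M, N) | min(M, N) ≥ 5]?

P(min(M, N) ≥ 5) = 2/57.
Summing min(M,N)·P(x,y) over outcomes with min(M, N) ≥ 5 gives 7/38.
E[min(M, N) | min(M, N) ≥ 5] = (7/38) / (2/57) = 21/4.

21/4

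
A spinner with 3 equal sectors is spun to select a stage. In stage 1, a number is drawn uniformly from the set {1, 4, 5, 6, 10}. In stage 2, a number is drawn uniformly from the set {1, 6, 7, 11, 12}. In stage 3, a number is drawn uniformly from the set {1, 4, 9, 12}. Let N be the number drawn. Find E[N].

E[N | stage 1] = (1+4+5+6+10)/5 = 26/5.
E[N | stage 2] = (1+6+7+11+12)/5 = 37/5.
E[N | stage 3] = (1+4+9+12)/4 = 13/2.
By the law of total expectation,
E[N] = (1/3)·(26/5) + (1/3)·(37/5) + (1/3)·(13/2) = 191/30.

191/30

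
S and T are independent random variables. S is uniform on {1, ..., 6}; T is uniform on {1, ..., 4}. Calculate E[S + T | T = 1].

9/2

P(T = 1) = 1/4.
Summing (S+T)·P(x,y) over outcomes with T = 1 gives 9/8.
E[S + T | T = 1] = (9/8) / (1/4) = 9/2.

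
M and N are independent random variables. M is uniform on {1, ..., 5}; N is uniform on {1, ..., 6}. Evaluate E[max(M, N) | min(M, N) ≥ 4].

31/6

P(min(M, N) ≥ 4) = 1/5.
Summing max(M,N)·P(x,y) over outcomes with min(M, N) ≥ 4 gives 31/30.
E[max(M, N) | min(M, N) ≥ 4] = (31/30) / (1/5) = 31/6.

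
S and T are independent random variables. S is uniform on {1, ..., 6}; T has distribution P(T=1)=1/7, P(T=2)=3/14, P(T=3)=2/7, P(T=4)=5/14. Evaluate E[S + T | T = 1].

9/2

P(T = 1) = 1/7.
Summing (S+T)·P(x,y) over outcomes with T = 1 gives 9/14.
E[S + T | T = 1] = (9/14) / (1/7) = 9/2.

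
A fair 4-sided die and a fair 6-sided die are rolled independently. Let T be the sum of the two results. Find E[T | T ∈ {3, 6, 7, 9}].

P(T ∈ {3, 6, 7, 9}) = 1/2.
Σ over the event: 3·1/12 + 6·1/6 + 7·1/6 + 9·1/12 = 19/6.
E[T | T ∈ {3, 6, 7, 9}] = (19/6) / (1/2) = 19/3.

19/3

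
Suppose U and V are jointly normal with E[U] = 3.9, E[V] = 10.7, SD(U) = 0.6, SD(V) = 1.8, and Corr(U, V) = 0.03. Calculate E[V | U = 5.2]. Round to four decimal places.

E[V | U=x] = μ_V + ρ(σ_V/σ_U)(x − μ_U) for jointly normal variables.
E[V | U=5.2] = 10.7 + (0.03)·(1.8/0.6)·(5.2 − (3.9)) = 10.7 + (0.09)·(1.3) = 10.8170.

10.8170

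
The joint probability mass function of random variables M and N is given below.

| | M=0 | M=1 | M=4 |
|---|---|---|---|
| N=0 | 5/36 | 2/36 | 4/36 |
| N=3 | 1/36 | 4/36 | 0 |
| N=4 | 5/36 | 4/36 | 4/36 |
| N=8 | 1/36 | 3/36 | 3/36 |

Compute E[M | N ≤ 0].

P(N ≤ 0) = 11/36.
Σ M·P over the event = 0·(5/36) + 1·(2/36) + 4·(4/36) = 1/2.
E[M | N ≤ 0] = (1/2) / (11/36) = 18/11.

18/11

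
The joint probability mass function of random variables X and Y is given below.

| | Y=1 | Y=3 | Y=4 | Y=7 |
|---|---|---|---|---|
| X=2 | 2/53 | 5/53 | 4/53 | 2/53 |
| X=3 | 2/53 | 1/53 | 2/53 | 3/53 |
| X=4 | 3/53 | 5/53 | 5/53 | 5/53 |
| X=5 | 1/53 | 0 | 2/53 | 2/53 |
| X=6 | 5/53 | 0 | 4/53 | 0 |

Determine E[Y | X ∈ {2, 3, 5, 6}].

25/7

P(X ∈ {2, 3, 5, 6}) = 35/53.
Summing Y·P(X=x,Y=y) over the conditioning event gives 125/53.
E[Y | X ∈ {2, 3, 5, 6}] = (125/53) / (35/53) = 25/7.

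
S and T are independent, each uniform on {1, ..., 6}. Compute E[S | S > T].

14/3

P(S > T) = 5/12.
Summing S·P(x,y) over outcomes with S > T gives 35/18.
E[S | S > T] = (35/18) / (5/12) = 14/3.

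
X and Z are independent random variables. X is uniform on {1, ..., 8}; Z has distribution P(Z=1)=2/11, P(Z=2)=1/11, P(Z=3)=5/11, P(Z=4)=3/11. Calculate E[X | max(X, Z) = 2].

P(max(X, Z) = 2) = 1/22.
Summing X·P(x,y) over outcomes with max(X, Z) = 2 gives 7/88.
E[X | max(X, Z) = 2] = (7/88) / (1/22) = 7/4.

7/4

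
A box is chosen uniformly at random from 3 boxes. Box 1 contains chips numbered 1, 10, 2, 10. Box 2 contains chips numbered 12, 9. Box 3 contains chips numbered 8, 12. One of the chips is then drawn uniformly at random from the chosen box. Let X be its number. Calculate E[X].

35/4

E[X | box 1] = (1+10+2+10)/4 = 23/4.
E[X | box 2] = (12+9)/2 = 21/2.
E[X | box 3] = (8+12)/2 = 10.
E[X] = (1/3)·(23/4) + (1/3)·(21/2) + (1/3)·(10) = 35/4.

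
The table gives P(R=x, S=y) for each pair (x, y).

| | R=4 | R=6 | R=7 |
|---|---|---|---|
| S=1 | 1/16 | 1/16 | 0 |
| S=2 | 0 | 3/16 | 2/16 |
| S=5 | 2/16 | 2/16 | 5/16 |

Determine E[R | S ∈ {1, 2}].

P(S ∈ {1, 2}) = 7/16.
Σ R·P over the event = 4·(1/16) + 6·(1/16) + 6·(3/16) + 7·(2/16) = 21/8.
E[R | S ∈ {1, 2}] = (21/8) / (7/16) = 6.

6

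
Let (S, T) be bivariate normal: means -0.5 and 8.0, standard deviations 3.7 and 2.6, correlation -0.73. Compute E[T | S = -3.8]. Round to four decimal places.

9.6928

The regression of T on S has slope ρ·σ_T/σ_S and passes through (μ_S, μ_T).
E[T | S=-3.8] = 8.0 + (-0.73)·(2.6/3.7)·(-3.8 − (-0.5)) = 8.0 + (-0.51297)·(-3.3) = 9.6928.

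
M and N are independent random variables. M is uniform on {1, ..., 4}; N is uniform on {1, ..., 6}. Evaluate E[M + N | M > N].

Outcomes with M > N: (2,1), (3,1), (3,2), (4,1), (4,2), (4,3), each with probability 1/24.
E[M + N | M > N] = (3 + 4 + 5 + 5 + 6 + 7) / 6 = 5.

5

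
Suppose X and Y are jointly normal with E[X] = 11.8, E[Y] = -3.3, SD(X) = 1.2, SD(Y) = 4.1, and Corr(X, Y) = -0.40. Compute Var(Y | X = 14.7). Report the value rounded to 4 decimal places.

14.1204

The conditional variance in a bivariate normal is σ_Y²(1 − ρ²), independent of x.
Var(Y | X=14.7) = (4.1)²·(1 − (-0.40)²) = 16.81·0.84 = 14.1204.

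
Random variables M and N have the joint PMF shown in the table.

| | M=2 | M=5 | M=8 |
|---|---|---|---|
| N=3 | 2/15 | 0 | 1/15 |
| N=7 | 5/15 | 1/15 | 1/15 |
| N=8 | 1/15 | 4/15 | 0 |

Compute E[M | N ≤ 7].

P(N ≤ 7) = 2/3.
Summing M·P(M=x,N=y) over the conditioning event gives 7/3.
E[M | N ≤ 7] = (7/3) / (2/3) = 7/2.

7/2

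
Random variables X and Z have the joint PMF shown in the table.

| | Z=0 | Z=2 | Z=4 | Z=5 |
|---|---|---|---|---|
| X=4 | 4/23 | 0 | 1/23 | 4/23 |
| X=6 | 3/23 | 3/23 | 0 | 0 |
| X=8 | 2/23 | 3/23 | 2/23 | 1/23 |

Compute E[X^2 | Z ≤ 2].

40

P(Z ≤ 2) = 15/23.
Σ X^2·P over the event = 16·(4/23) + 36·(3/23) + 36·(3/23) + 64·(2/23) + 64·(3/23) = 600/23.
E[X^2 | Z ≤ 2] = (600/23) / (15/23) = 40.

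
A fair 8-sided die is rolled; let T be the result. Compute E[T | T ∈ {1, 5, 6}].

P(T ∈ {1, 5, 6}) = 3/8.
Σ over the event: 1·1/8 + 5·1/8 + 6·1/8 = 3/2.
E[T | T ∈ {1, 5, 6}] = (3/2) / (3/8) = 4.

4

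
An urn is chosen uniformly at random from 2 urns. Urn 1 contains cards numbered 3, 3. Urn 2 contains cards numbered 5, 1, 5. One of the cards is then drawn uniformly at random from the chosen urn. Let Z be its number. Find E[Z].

10/3

E[Z | urn 1] = (3+3)/2 = 3.
E[Z | urn 2] = (5+1+5)/3 = 11/3.
E[Z] = (1/2)·(3) + (1/2)·(11/3) = 10/3.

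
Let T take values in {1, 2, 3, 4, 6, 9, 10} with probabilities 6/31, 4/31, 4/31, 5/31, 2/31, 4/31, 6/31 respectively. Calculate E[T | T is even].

P(T is even) = 17/31.
Σ over the event: 2·4/31 + 4·5/31 + 6·2/31 + 10·6/31 = 100/31.
E[T | T is even] = (100/31) / (17/31) = 100/17.

100/17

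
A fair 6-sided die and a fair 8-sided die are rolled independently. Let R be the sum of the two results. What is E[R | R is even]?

8

P(R is even) = 1/2.
Σ over the event: 2·1/48 + 4·1/16 + 6·5/48 + 8·1/8 + 10·5/48 + 12·1/16 + 14·1/48 = 4.
E[R | R is even] = (4) / (1/2) = 8.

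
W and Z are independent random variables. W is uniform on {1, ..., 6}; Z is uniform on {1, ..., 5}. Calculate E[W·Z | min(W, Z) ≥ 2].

14

P(min(W, Z) ≥ 2) = 2/3.
Summing WZ·P(x,y) over outcomes with min(W, Z) ≥ 2 gives 28/3.
E[W·Z | min(W, Z) ≥ 2] = (28/3) / (2/3) = 14.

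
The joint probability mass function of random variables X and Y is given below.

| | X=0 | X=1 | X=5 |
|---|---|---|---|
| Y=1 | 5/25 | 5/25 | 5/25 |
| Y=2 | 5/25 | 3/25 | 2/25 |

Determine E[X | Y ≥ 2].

13/10

P(Y ≥ 2) = 2/5.
Σ X·P over the event = 0·(5/25) + 1·(3/25) + 5·(2/25) = 13/25.
E[X | Y ≥ 2] = (13/25) / (2/5) = 13/10.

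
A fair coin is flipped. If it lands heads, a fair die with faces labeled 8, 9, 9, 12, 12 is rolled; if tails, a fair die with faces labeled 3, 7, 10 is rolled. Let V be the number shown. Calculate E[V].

25/3

E[V | heads] = (8+9+9+12+12)/5 = 10.
E[V | tails] = (3+7+10)/3 = 20/3.
E[V] = (1/2)·(10) + (1/2)·(20/3) = 25/3.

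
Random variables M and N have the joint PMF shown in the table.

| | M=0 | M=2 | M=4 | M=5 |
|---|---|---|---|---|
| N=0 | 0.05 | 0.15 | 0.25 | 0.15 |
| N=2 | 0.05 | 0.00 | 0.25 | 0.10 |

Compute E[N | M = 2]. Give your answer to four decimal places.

0.0000

P(M = 2) = 0.15.
Σ N·P over the event = 0·(0.15) = 0.00.
E[N | M = 2] = (0.00) / (0.15) = 0.0000.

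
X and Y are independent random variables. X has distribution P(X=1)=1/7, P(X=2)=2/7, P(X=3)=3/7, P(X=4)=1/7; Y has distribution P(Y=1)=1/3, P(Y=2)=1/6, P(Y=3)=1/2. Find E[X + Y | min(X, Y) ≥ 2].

P(min(X, Y) ≥ 2) = 4/7.
Summing (X+Y)·P(x,y) over outcomes with min(X, Y) ≥ 2 gives 67/21.
E[X + Y | min(X, Y) ≥ 2] = (67/21) / (4/7) = 67/12.

67/12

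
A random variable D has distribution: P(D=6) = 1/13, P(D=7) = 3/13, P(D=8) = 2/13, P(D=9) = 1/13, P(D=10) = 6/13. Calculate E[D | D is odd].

15/2

P(D is odd) = 4/13.
Σ over the event: 7·3/13 + 9·1/13 = 30/13.
E[D | D is odd] = (30/13) / (4/13) = 15/2.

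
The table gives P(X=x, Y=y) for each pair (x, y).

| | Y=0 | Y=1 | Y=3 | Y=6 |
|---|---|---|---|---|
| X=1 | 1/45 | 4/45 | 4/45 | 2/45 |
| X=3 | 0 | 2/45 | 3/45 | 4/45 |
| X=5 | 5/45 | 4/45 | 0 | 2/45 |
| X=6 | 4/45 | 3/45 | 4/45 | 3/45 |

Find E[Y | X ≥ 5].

49/25

P(X ≥ 5) = 5/9.
Σ Y·P over the event = 0·(5/45) + 1·(4/45) + 6·(2/45) + 0·(4/45) + 1·(3/45) + 3·(4/45) + 6·(3/45) = 49/45.
E[Y | X ≥ 5] = (49/45) / (5/9) = 49/25.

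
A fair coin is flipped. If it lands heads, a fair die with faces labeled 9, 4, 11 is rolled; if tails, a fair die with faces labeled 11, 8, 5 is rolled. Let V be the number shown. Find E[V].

E[V | heads] = (9+4+11)/3 = 8.
E[V | tails] = (11+8+5)/3 = 8.
E[V] = (1/2)·(8) + (1/2)·(8) = 8.

8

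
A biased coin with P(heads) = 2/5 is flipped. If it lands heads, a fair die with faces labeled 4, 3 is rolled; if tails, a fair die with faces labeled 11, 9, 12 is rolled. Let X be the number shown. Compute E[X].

E[X | heads] = (4+3)/2 = 7/2.
E[X | tails] = (11+9+12)/3 = 32/3.
E[X] = (2/5)·(7/2) + (3/5)·(32/3) = 39/5.

39/5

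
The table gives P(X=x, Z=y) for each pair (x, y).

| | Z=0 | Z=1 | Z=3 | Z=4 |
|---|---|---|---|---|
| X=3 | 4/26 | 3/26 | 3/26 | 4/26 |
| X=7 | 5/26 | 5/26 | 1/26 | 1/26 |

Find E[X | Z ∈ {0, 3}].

63/13

P(Z ∈ {0, 3}) = 1/2.
Σ X·P over the event = 3·(4/26) + 3·(3/26) + 7·(5/26) + 7·(1/26) = 63/26.
E[X | Z ∈ {0, 3}] = (63/26) / (1/2) = 63/13.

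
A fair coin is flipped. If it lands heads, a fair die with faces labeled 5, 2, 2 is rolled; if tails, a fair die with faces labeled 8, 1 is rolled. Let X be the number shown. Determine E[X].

E[X | heads] = (5+2+2)/3 = 3.
E[X | tails] = (8+1)/2 = 9/2.
By the law of total expectation,
E[X] = (1/2)·(3) + (1/2)·(9/2) = 15/4.

15/4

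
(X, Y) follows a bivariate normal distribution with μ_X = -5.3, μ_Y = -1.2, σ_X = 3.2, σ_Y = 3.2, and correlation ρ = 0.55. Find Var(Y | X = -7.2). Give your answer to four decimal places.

The conditional variance in a bivariate normal is σ_Y²(1 − ρ²), independent of x.
Var(Y | X=-7.2) = (3.2)²·(1 − (0.55)²) = 10.24·0.6975 = 7.1424.

7.1424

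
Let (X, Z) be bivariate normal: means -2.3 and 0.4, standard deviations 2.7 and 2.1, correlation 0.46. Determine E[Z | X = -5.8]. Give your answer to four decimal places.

For a bivariate normal, E[Z | X=x] = μ_Z + ρ·(σ_Z/σ_X)·(x − μ_X).
E[Z | X=-5.8] = 0.4 + (0.46)·(2.1/2.7)·(-5.8 − (-2.3)) = 0.4 + (0.35778)·(-3.5) = -0.8522.

-0.8522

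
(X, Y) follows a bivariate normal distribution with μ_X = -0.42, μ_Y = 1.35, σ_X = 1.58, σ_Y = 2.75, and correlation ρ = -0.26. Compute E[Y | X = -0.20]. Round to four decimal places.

1.2504

E[Y | X=x] = μ_Y + ρ(σ_Y/σ_X)(x − μ_X) for jointly normal variables.
E[Y | X=-0.20] = 1.35 + (-0.26)·(2.75/1.58)·(-0.20 − (-0.42)) = 1.35 + (-0.45253)·(0.22) = 1.2504.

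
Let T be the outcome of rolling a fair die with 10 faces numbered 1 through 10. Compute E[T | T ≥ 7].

Given T ≥ 7, T is equally likely to be any of {7, 8, 9, 10}.
E[T | T ≥ 7] = (7 + 8 + 9 + 10) / 4 = 17/2.

17/2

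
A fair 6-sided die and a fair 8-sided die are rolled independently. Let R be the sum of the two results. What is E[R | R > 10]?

12

P(R > 10) = 5/24.
Σ over the event: 11·1/12 + 12·1/16 + 13·1/24 + 14·1/48 = 5/2.
E[R | R > 10] = (5/2) / (5/24) = 12.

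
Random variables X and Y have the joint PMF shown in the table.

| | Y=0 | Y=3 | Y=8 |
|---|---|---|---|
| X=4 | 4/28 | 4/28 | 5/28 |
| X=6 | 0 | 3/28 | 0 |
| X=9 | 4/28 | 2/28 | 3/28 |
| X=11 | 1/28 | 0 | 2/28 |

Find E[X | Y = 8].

P(Y = 8) = 5/14.
Σ X·P over the event = 4·(5/28) + 9·(3/28) + 11·(2/28) = 69/28.
E[X | Y = 8] = (69/28) / (5/14) = 69/10.

69/10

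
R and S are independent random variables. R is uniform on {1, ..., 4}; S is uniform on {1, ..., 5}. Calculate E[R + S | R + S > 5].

7

P(R + S > 5) = 1/2.
Summing (R+S)·P(x,y) over outcomes with R + S > 5 gives 7/2.
E[R + S | R + S > 5] = (7/2) / (1/2) = 7.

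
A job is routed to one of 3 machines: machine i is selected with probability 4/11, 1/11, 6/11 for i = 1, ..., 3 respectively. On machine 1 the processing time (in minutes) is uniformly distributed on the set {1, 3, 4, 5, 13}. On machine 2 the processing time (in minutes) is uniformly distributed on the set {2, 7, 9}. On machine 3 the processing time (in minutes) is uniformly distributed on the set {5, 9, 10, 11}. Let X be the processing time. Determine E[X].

793/110

E[X | machine 1] = (1+3+4+5+13)/5 = 26/5.
E[X | machine 2] = (2+7+9)/3 = 6.
E[X | machine 3] = (5+9+10+11)/4 = 35/4.
By the law of total expectation,
E[X] = (4/11)·(26/5) + (1/11)·(6) + (6/11)·(35/4) = 793/110.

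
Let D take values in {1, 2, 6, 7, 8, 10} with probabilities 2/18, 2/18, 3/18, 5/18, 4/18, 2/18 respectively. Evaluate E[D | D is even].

P(D is even) = 11/18.
Σ over the event: 2·1/9 + 6·1/6 + 8·2/9 + 10·1/9 = 37/9.
E[D | D is even] = (37/9) / (11/18) = 74/11.

74/11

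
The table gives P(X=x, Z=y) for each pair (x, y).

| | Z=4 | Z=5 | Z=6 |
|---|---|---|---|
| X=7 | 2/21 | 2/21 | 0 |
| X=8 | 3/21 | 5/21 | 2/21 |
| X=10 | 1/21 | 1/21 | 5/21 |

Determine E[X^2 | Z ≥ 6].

628/7

P(Z ≥ 6) = 1/3.
Σ X^2·P over the event = 64·(2/21) + 100·(5/21) = 628/21.
E[X^2 | Z ≥ 6] = (628/21) / (1/3) = 628/7.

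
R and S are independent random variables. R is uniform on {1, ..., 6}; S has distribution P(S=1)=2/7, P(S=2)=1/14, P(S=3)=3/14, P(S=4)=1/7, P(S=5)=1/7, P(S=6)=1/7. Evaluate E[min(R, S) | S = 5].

10/3

P(S = 5) = 1/7.
Summing min(R,S)·P(x,y) over outcomes with S = 5 gives 10/21.
E[min(R, S) | S = 5] = (10/21) / (1/7) = 10/3.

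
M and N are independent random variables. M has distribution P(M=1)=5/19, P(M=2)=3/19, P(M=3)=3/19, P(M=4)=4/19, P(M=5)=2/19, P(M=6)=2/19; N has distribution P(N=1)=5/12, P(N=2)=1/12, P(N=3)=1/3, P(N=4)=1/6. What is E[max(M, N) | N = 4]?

82/19

P(N = 4) = 1/6.
Summing max(M,N)·P(x,y) over outcomes with N = 4 gives 41/57.
E[max(M, N) | N = 4] = (41/57) / (1/6) = 82/19.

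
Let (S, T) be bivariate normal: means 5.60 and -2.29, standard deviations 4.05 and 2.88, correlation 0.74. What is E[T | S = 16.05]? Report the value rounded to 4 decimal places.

3.2090

The regression of T on S has slope ρ·σ_T/σ_S and passes through (μ_S, μ_T).
E[T | S=16.05] = -2.29 + (0.74)·(2.88/4.05)·(16.05 − (5.60)) = -2.29 + (0.52622)·(10.45) = 3.2090.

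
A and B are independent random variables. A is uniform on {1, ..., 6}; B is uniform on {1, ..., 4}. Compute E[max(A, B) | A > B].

32/7

P(A > B) = 7/12.
Summing max(A,B)·P(x,y) over outcomes with A > B gives 8/3.
E[max(A, B) | A > B] = (8/3) / (7/12) = 32/7.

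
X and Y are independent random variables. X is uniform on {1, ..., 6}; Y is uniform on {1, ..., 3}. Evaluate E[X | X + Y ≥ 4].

59/15

P(X + Y ≥ 4) = 5/6.
Summing X·P(x,y) over outcomes with X + Y ≥ 4 gives 59/18.
E[X | X + Y ≥ 4] = (59/18) / (5/6) = 59/15.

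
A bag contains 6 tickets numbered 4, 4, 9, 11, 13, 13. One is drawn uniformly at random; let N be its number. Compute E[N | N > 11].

P(N > 11) = 1/3.
Σ over the event: 13·1/3 = 13/3.
E[N | N > 11] = (13/3) / (1/3) = 13.

13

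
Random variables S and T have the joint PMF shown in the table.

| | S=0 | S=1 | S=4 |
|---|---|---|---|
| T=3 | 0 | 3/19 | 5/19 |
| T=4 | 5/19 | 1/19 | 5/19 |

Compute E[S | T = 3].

23/8

P(T = 3) = 8/19.
Σ S·P over the event = 1·(3/19) + 4·(5/19) = 23/19.
E[S | T = 3] = (23/19) / (8/19) = 23/8.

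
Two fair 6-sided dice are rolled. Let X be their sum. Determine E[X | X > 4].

P(X > 4) = 5/6.
Σ over the event: 5·1/9 + 6·5/36 + 7·1/6 + 8·5/36 + 9·1/9 + 10·1/12 + 11·1/18 + 12·1/36 = 58/9.
E[X | X > 4] = (58/9) / (5/6) = 116/15.

116/15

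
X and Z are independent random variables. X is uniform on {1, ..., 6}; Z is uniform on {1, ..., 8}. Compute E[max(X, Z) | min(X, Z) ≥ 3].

P(min(X, Z) ≥ 3) = 1/2.
Summing max(X,Z)·P(x,y) over outcomes with min(X, Z) ≥ 3 gives 71/24.
E[max(X, Z) | min(X, Z) ≥ 3] = (71/24) / (1/2) = 71/12.

71/12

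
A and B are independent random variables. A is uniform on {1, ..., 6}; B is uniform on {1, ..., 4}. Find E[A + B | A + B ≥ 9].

Outcomes with A + B ≥ 9: (5,4), (6,3), (6,4), each with probability 1/24.
E[A + B | A + B ≥ 9] = (9 + 9 + 10) / 3 = 28/3.

28/3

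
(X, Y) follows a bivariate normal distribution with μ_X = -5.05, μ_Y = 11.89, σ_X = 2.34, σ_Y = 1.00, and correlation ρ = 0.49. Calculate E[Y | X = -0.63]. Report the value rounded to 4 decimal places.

12.8156

The regression of Y on X has slope ρ·σ_Y/σ_X and passes through (μ_X, μ_Y).
E[Y | X=-0.63] = 11.89 + (0.49)·(1.00/2.34)·(-0.63 − (-5.05)) = 11.89 + (0.209402)·(4.42) = 12.8156.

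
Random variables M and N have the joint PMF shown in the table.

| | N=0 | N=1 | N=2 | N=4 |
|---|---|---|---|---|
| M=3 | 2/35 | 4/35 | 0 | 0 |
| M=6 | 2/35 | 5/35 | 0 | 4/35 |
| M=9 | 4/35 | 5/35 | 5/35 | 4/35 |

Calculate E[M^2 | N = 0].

207/4

P(N = 0) = 8/35.
Summing M^2·P(M=x,N=y) over the conditioning event gives 414/35.
E[M^2 | N = 0] = (414/35) / (8/35) = 207/4.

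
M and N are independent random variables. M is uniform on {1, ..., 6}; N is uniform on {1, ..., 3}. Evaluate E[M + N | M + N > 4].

P(M + N > 4) = 2/3.
Summing (M+N)·P(x,y) over outcomes with M + N > 4 gives 79/18.
E[M + N | M + N > 4] = (79/18) / (2/3) = 79/12.

79/12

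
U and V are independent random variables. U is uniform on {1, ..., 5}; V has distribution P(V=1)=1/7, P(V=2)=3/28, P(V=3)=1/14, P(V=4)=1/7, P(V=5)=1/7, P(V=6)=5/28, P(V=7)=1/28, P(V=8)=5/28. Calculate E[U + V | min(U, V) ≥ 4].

P(min(U, V) ≥ 4) = 19/70.
Summing (U+V)·P(x,y) over outcomes with min(U, V) ≥ 4 gives 397/140.
E[U + V | min(U, V) ≥ 4] = (397/140) / (19/70) = 397/38.

397/38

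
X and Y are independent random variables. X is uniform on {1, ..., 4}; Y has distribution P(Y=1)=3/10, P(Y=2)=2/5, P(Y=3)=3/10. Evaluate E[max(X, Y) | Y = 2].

P(Y = 2) = 2/5.
Summing max(X,Y)·P(x,y) over outcomes with Y = 2 gives 11/10.
E[max(X, Y) | Y = 2] = (11/10) / (2/5) = 11/4.

11/4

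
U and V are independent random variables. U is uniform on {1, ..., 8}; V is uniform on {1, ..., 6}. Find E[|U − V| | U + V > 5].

P(U + V > 5) = 19/24.
Summing |U−V|·P(x,y) over outcomes with U + V > 5 gives 13/6.
E[|U − V| | U + V > 5] = (13/6) / (19/24) = 52/19.

52/19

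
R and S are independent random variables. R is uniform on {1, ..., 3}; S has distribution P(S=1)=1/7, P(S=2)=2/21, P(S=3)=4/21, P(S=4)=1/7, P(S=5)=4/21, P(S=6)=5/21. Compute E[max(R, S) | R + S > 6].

71/13

P(R + S > 6) = 26/63.
Summing max(R,S)·P(x,y) over outcomes with R + S > 6 gives 142/63.
E[max(R, S) | R + S > 6] = (142/63) / (26/63) = 71/13.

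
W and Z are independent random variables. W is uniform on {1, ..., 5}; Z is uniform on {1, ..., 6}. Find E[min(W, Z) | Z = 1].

Outcomes with Z = 1: (1,1), (2,1), (3,1), (4,1), (5,1), each with probability 1/30.
E[min(W, Z) | Z = 1] = (1 + 1 + 1 + 1 + 1) / 5 = 1.

1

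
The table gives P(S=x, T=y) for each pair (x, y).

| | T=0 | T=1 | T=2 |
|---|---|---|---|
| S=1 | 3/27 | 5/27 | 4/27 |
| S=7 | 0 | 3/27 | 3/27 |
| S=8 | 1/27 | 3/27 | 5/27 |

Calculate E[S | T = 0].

P(T = 0) = 4/27.
Σ S·P over the event = 1·(3/27) + 8·(1/27) = 11/27.
E[S | T = 0] = (11/27) / (4/27) = 11/4.

11/4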